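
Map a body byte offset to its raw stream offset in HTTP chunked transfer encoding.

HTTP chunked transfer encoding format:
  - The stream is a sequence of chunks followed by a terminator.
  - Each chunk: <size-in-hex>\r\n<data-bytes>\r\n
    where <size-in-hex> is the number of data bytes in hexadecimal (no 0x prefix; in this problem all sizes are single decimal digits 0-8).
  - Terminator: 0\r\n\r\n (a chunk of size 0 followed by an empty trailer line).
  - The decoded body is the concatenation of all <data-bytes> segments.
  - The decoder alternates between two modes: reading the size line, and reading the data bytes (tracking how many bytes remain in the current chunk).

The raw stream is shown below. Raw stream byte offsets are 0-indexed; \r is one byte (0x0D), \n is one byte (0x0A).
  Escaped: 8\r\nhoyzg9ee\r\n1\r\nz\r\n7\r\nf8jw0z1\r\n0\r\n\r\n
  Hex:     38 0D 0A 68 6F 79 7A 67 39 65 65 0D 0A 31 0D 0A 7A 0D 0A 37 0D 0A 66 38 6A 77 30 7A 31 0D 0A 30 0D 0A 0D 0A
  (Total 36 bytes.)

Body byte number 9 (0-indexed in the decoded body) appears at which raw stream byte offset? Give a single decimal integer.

Chunk 1: stream[0..1]='8' size=0x8=8, data at stream[3..11]='hoyzg9ee' -> body[0..8], body so far='hoyzg9ee'
Chunk 2: stream[13..14]='1' size=0x1=1, data at stream[16..17]='z' -> body[8..9], body so far='hoyzg9eez'
Chunk 3: stream[19..20]='7' size=0x7=7, data at stream[22..29]='f8jw0z1' -> body[9..16], body so far='hoyzg9eezf8jw0z1'
Chunk 4: stream[31..32]='0' size=0 (terminator). Final body='hoyzg9eezf8jw0z1' (16 bytes)
Body byte 9 at stream offset 22

Answer: 22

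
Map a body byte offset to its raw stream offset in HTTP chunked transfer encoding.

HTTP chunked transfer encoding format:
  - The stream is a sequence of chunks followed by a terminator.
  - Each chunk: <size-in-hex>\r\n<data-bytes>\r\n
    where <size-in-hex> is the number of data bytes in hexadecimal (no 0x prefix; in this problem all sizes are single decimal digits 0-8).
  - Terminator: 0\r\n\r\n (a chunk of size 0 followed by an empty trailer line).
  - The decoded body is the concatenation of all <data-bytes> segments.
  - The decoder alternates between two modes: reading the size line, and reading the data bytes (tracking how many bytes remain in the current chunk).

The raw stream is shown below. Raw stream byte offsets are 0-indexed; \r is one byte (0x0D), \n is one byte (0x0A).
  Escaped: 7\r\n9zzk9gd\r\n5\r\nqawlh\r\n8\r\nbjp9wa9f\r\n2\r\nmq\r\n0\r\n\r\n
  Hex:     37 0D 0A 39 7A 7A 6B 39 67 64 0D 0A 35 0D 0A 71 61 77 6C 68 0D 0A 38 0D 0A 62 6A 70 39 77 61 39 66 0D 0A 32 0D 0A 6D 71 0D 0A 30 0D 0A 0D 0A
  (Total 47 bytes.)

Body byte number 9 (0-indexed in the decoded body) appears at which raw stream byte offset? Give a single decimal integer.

Chunk 1: stream[0..1]='7' size=0x7=7, data at stream[3..10]='9zzk9gd' -> body[0..7], body so far='9zzk9gd'
Chunk 2: stream[12..13]='5' size=0x5=5, data at stream[15..20]='qawlh' -> body[7..12], body so far='9zzk9gdqawlh'
Chunk 3: stream[22..23]='8' size=0x8=8, data at stream[25..33]='bjp9wa9f' -> body[12..20], body so far='9zzk9gdqawlhbjp9wa9f'
Chunk 4: stream[35..36]='2' size=0x2=2, data at stream[38..40]='mq' -> body[20..22], body so far='9zzk9gdqawlhbjp9wa9fmq'
Chunk 5: stream[42..43]='0' size=0 (terminator). Final body='9zzk9gdqawlhbjp9wa9fmq' (22 bytes)
Body byte 9 at stream offset 17

Answer: 17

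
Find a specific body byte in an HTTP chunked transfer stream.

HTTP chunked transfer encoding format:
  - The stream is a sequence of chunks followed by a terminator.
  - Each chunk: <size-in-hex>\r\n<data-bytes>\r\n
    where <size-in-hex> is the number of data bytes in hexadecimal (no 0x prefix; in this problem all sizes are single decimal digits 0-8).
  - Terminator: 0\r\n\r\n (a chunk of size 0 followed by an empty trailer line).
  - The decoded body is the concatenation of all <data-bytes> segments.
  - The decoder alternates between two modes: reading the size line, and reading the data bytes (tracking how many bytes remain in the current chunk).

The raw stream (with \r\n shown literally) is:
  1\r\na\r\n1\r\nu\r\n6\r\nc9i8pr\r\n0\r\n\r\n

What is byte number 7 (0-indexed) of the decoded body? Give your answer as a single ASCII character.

Chunk 1: stream[0..1]='1' size=0x1=1, data at stream[3..4]='a' -> body[0..1], body so far='a'
Chunk 2: stream[6..7]='1' size=0x1=1, data at stream[9..10]='u' -> body[1..2], body so far='au'
Chunk 3: stream[12..13]='6' size=0x6=6, data at stream[15..21]='c9i8pr' -> body[2..8], body so far='auc9i8pr'
Chunk 4: stream[23..24]='0' size=0 (terminator). Final body='auc9i8pr' (8 bytes)
Body byte 7 = 'r'

Answer: r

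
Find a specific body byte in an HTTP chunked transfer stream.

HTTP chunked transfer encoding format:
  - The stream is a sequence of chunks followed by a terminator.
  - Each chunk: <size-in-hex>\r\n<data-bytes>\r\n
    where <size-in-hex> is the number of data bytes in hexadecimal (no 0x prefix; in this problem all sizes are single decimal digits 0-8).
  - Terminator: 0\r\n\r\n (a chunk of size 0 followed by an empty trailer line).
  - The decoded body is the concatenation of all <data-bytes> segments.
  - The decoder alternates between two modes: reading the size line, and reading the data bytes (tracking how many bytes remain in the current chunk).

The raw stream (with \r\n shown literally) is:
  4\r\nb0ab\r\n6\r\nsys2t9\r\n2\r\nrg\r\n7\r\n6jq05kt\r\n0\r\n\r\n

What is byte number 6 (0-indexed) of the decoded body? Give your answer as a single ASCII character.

Answer: s

Derivation:
Chunk 1: stream[0..1]='4' size=0x4=4, data at stream[3..7]='b0ab' -> body[0..4], body so far='b0ab'
Chunk 2: stream[9..10]='6' size=0x6=6, data at stream[12..18]='sys2t9' -> body[4..10], body so far='b0absys2t9'
Chunk 3: stream[20..21]='2' size=0x2=2, data at stream[23..25]='rg' -> body[10..12], body so far='b0absys2t9rg'
Chunk 4: stream[27..28]='7' size=0x7=7, data at stream[30..37]='6jq05kt' -> body[12..19], body so far='b0absys2t9rg6jq05kt'
Chunk 5: stream[39..40]='0' size=0 (terminator). Final body='b0absys2t9rg6jq05kt' (19 bytes)
Body byte 6 = 's'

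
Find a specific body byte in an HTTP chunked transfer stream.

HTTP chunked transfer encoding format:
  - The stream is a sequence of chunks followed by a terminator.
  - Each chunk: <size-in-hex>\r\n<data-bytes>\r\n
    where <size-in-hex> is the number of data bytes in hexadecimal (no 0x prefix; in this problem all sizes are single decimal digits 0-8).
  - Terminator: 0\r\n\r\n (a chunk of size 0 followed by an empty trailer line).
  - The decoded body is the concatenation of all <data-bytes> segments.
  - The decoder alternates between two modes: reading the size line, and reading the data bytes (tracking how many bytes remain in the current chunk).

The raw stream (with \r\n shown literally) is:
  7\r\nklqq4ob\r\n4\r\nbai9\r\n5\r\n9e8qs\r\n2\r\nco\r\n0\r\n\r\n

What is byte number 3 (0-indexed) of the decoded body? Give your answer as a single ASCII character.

Chunk 1: stream[0..1]='7' size=0x7=7, data at stream[3..10]='klqq4ob' -> body[0..7], body so far='klqq4ob'
Chunk 2: stream[12..13]='4' size=0x4=4, data at stream[15..19]='bai9' -> body[7..11], body so far='klqq4obbai9'
Chunk 3: stream[21..22]='5' size=0x5=5, data at stream[24..29]='9e8qs' -> body[11..16], body so far='klqq4obbai99e8qs'
Chunk 4: stream[31..32]='2' size=0x2=2, data at stream[34..36]='co' -> body[16..18], body so far='klqq4obbai99e8qsco'
Chunk 5: stream[38..39]='0' size=0 (terminator). Final body='klqq4obbai99e8qsco' (18 bytes)
Body byte 3 = 'q'

Answer: q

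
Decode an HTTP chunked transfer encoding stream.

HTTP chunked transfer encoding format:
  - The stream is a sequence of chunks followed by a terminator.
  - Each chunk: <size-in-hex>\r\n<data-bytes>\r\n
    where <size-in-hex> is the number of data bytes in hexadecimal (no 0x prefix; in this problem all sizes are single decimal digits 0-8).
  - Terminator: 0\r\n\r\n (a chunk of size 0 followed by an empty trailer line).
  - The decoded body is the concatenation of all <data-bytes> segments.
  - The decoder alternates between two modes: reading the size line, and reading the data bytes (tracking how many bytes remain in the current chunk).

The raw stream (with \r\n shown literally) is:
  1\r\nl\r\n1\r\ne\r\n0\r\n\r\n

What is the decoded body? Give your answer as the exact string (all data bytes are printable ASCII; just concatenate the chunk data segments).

Answer: le

Derivation:
Chunk 1: stream[0..1]='1' size=0x1=1, data at stream[3..4]='l' -> body[0..1], body so far='l'
Chunk 2: stream[6..7]='1' size=0x1=1, data at stream[9..10]='e' -> body[1..2], body so far='le'
Chunk 3: stream[12..13]='0' size=0 (terminator). Final body='le' (2 bytes)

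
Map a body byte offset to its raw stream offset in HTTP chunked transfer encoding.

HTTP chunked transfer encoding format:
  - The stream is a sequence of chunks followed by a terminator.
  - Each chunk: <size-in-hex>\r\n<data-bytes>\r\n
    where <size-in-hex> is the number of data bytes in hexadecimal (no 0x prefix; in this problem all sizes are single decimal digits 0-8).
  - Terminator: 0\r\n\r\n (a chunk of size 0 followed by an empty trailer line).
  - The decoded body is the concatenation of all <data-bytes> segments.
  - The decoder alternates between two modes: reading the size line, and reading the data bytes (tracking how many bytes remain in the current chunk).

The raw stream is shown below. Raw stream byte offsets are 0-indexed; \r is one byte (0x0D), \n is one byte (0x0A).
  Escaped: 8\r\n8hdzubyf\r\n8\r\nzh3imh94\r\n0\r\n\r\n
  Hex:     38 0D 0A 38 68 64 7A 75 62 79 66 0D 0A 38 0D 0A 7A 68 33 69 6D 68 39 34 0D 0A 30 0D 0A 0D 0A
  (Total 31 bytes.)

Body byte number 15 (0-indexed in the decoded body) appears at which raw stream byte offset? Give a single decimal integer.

Chunk 1: stream[0..1]='8' size=0x8=8, data at stream[3..11]='8hdzubyf' -> body[0..8], body so far='8hdzubyf'
Chunk 2: stream[13..14]='8' size=0x8=8, data at stream[16..24]='zh3imh94' -> body[8..16], body so far='8hdzubyfzh3imh94'
Chunk 3: stream[26..27]='0' size=0 (terminator). Final body='8hdzubyfzh3imh94' (16 bytes)
Body byte 15 at stream offset 23

Answer: 23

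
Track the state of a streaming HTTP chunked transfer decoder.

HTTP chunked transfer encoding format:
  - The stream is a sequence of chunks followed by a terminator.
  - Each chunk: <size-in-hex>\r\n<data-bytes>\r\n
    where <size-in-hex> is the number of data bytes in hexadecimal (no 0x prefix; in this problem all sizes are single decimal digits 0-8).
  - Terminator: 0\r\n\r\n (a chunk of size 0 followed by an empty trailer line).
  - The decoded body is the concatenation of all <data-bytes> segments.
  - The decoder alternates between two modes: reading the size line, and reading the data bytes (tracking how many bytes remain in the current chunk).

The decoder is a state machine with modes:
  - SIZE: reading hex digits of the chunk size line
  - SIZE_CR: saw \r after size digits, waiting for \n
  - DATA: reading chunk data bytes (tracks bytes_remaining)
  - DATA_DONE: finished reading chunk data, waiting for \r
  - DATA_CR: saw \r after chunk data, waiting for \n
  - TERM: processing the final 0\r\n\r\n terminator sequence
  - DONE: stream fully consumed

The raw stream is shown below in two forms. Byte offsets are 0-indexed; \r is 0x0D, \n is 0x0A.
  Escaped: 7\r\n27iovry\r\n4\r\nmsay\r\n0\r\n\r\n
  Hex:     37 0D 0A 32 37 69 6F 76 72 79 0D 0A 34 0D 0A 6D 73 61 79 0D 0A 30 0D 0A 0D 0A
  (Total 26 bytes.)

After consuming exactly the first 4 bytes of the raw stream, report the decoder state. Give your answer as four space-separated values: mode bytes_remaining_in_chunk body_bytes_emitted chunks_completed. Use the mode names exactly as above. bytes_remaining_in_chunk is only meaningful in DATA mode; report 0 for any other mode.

Byte 0 = '7': mode=SIZE remaining=0 emitted=0 chunks_done=0
Byte 1 = 0x0D: mode=SIZE_CR remaining=0 emitted=0 chunks_done=0
Byte 2 = 0x0A: mode=DATA remaining=7 emitted=0 chunks_done=0
Byte 3 = '2': mode=DATA remaining=6 emitted=1 chunks_done=0

Answer: DATA 6 1 0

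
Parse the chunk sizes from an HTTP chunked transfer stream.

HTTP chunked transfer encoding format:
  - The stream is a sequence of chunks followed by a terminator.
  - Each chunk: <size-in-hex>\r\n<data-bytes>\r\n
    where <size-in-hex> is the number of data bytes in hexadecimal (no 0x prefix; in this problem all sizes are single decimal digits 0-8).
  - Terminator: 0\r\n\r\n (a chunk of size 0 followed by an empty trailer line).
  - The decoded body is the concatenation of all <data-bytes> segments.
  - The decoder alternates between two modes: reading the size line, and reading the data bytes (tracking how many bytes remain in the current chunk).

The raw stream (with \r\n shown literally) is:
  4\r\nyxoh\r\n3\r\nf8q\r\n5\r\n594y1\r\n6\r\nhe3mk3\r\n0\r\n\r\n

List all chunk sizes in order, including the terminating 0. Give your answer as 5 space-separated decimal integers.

Chunk 1: stream[0..1]='4' size=0x4=4, data at stream[3..7]='yxoh' -> body[0..4], body so far='yxoh'
Chunk 2: stream[9..10]='3' size=0x3=3, data at stream[12..15]='f8q' -> body[4..7], body so far='yxohf8q'
Chunk 3: stream[17..18]='5' size=0x5=5, data at stream[20..25]='594y1' -> body[7..12], body so far='yxohf8q594y1'
Chunk 4: stream[27..28]='6' size=0x6=6, data at stream[30..36]='he3mk3' -> body[12..18], body so far='yxohf8q594y1he3mk3'
Chunk 5: stream[38..39]='0' size=0 (terminator). Final body='yxohf8q594y1he3mk3' (18 bytes)

Answer: 4 3 5 6 0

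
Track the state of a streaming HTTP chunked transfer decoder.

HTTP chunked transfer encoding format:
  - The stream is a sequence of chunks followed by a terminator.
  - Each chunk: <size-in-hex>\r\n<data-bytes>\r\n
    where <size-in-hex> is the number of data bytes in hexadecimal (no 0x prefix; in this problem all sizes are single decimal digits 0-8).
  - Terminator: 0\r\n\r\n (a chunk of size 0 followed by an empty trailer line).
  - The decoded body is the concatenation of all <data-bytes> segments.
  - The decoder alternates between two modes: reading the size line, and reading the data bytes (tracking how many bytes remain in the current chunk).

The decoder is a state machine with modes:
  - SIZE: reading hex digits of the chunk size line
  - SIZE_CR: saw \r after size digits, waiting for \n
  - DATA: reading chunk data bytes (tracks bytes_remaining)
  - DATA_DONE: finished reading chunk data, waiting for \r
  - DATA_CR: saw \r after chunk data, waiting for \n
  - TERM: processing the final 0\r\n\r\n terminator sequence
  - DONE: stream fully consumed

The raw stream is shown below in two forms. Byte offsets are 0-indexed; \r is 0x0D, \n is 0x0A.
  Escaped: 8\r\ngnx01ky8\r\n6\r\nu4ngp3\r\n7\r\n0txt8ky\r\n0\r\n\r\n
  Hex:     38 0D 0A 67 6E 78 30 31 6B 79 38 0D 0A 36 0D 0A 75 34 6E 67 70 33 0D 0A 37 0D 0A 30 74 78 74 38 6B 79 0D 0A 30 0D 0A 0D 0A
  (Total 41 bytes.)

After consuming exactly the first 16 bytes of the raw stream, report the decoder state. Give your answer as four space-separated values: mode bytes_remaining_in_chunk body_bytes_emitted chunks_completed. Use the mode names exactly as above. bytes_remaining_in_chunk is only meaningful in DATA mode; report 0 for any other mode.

Byte 0 = '8': mode=SIZE remaining=0 emitted=0 chunks_done=0
Byte 1 = 0x0D: mode=SIZE_CR remaining=0 emitted=0 chunks_done=0
Byte 2 = 0x0A: mode=DATA remaining=8 emitted=0 chunks_done=0
Byte 3 = 'g': mode=DATA remaining=7 emitted=1 chunks_done=0
Byte 4 = 'n': mode=DATA remaining=6 emitted=2 chunks_done=0
Byte 5 = 'x': mode=DATA remaining=5 emitted=3 chunks_done=0
Byte 6 = '0': mode=DATA remaining=4 emitted=4 chunks_done=0
Byte 7 = '1': mode=DATA remaining=3 emitted=5 chunks_done=0
Byte 8 = 'k': mode=DATA remaining=2 emitted=6 chunks_done=0
Byte 9 = 'y': mode=DATA remaining=1 emitted=7 chunks_done=0
Byte 10 = '8': mode=DATA_DONE remaining=0 emitted=8 chunks_done=0
Byte 11 = 0x0D: mode=DATA_CR remaining=0 emitted=8 chunks_done=0
Byte 12 = 0x0A: mode=SIZE remaining=0 emitted=8 chunks_done=1
Byte 13 = '6': mode=SIZE remaining=0 emitted=8 chunks_done=1
Byte 14 = 0x0D: mode=SIZE_CR remaining=0 emitted=8 chunks_done=1
Byte 15 = 0x0A: mode=DATA remaining=6 emitted=8 chunks_done=1

Answer: DATA 6 8 1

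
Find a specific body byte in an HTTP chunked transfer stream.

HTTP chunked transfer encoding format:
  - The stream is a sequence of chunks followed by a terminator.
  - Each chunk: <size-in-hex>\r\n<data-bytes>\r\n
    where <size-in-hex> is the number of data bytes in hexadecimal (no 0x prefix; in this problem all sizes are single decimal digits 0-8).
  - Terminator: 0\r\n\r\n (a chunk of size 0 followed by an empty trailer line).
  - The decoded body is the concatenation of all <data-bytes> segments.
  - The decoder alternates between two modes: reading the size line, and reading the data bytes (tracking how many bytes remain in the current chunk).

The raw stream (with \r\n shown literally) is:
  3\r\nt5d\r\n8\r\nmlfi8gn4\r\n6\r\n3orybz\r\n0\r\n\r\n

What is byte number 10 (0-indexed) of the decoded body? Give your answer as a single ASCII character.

Answer: 4

Derivation:
Chunk 1: stream[0..1]='3' size=0x3=3, data at stream[3..6]='t5d' -> body[0..3], body so far='t5d'
Chunk 2: stream[8..9]='8' size=0x8=8, data at stream[11..19]='mlfi8gn4' -> body[3..11], body so far='t5dmlfi8gn4'
Chunk 3: stream[21..22]='6' size=0x6=6, data at stream[24..30]='3orybz' -> body[11..17], body so far='t5dmlfi8gn43orybz'
Chunk 4: stream[32..33]='0' size=0 (terminator). Final body='t5dmlfi8gn43orybz' (17 bytes)
Body byte 10 = '4'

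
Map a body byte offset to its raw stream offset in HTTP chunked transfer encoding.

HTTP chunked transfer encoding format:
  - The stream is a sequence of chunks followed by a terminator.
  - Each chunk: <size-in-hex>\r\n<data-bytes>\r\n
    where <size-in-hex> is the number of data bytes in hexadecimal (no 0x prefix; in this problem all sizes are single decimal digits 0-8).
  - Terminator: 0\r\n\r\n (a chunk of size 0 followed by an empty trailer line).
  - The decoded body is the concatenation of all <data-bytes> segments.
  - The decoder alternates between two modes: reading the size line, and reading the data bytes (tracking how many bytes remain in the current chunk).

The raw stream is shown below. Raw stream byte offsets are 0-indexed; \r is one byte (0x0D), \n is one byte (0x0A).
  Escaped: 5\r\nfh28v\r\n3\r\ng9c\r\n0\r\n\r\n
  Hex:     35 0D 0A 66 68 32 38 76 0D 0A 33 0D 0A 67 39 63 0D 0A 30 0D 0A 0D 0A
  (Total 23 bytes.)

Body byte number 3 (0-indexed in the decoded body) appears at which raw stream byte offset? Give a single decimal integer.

Answer: 6

Derivation:
Chunk 1: stream[0..1]='5' size=0x5=5, data at stream[3..8]='fh28v' -> body[0..5], body so far='fh28v'
Chunk 2: stream[10..11]='3' size=0x3=3, data at stream[13..16]='g9c' -> body[5..8], body so far='fh28vg9c'
Chunk 3: stream[18..19]='0' size=0 (terminator). Final body='fh28vg9c' (8 bytes)
Body byte 3 at stream offset 6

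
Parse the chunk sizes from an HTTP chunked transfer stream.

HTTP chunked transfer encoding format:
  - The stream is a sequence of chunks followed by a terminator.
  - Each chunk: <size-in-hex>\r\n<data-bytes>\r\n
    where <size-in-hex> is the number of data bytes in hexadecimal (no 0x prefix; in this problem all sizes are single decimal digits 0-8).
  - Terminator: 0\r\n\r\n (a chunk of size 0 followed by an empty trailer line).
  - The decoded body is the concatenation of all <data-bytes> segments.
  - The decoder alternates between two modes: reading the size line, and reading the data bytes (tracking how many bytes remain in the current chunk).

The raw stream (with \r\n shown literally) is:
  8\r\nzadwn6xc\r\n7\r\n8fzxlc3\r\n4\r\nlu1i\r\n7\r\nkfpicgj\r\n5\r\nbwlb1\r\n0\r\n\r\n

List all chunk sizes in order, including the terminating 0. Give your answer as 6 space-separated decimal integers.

Answer: 8 7 4 7 5 0

Derivation:
Chunk 1: stream[0..1]='8' size=0x8=8, data at stream[3..11]='zadwn6xc' -> body[0..8], body so far='zadwn6xc'
Chunk 2: stream[13..14]='7' size=0x7=7, data at stream[16..23]='8fzxlc3' -> body[8..15], body so far='zadwn6xc8fzxlc3'
Chunk 3: stream[25..26]='4' size=0x4=4, data at stream[28..32]='lu1i' -> body[15..19], body so far='zadwn6xc8fzxlc3lu1i'
Chunk 4: stream[34..35]='7' size=0x7=7, data at stream[37..44]='kfpicgj' -> body[19..26], body so far='zadwn6xc8fzxlc3lu1ikfpicgj'
Chunk 5: stream[46..47]='5' size=0x5=5, data at stream[49..54]='bwlb1' -> body[26..31], body so far='zadwn6xc8fzxlc3lu1ikfpicgjbwlb1'
Chunk 6: stream[56..57]='0' size=0 (terminator). Final body='zadwn6xc8fzxlc3lu1ikfpicgjbwlb1' (31 bytes)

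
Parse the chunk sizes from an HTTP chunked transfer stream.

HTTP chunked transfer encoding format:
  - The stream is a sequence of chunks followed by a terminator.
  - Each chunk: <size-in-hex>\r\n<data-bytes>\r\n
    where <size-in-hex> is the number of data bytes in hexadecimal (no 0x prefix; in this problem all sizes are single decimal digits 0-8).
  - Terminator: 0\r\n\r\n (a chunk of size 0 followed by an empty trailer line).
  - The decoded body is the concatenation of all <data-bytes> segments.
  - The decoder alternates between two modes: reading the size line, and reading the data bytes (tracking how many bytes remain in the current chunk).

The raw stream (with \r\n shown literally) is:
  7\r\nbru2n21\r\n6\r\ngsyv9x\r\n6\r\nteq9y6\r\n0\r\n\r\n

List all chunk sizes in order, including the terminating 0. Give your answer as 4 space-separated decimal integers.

Answer: 7 6 6 0

Derivation:
Chunk 1: stream[0..1]='7' size=0x7=7, data at stream[3..10]='bru2n21' -> body[0..7], body so far='bru2n21'
Chunk 2: stream[12..13]='6' size=0x6=6, data at stream[15..21]='gsyv9x' -> body[7..13], body so far='bru2n21gsyv9x'
Chunk 3: stream[23..24]='6' size=0x6=6, data at stream[26..32]='teq9y6' -> body[13..19], body so far='bru2n21gsyv9xteq9y6'
Chunk 4: stream[34..35]='0' size=0 (terminator). Final body='bru2n21gsyv9xteq9y6' (19 bytes)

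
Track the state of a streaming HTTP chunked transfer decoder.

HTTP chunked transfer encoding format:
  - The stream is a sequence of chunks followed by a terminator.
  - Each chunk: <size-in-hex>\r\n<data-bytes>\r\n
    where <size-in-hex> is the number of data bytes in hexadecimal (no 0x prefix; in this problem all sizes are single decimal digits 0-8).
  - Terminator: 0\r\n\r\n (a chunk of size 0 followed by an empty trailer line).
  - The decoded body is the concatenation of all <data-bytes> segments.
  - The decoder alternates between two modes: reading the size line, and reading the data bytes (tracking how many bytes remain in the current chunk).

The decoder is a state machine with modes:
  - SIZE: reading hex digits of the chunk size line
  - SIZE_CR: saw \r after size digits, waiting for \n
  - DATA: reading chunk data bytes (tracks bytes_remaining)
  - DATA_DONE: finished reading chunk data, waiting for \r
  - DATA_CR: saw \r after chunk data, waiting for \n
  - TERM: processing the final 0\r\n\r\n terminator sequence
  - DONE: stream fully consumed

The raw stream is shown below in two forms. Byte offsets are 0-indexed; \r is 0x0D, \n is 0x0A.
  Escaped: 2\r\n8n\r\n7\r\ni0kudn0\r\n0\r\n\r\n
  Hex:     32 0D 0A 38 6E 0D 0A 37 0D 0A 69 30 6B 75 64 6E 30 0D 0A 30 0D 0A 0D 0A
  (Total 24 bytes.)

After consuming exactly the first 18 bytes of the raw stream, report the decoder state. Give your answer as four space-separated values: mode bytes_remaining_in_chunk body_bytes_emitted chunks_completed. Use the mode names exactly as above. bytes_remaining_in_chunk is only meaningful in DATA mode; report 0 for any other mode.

Answer: DATA_CR 0 9 1

Derivation:
Byte 0 = '2': mode=SIZE remaining=0 emitted=0 chunks_done=0
Byte 1 = 0x0D: mode=SIZE_CR remaining=0 emitted=0 chunks_done=0
Byte 2 = 0x0A: mode=DATA remaining=2 emitted=0 chunks_done=0
Byte 3 = '8': mode=DATA remaining=1 emitted=1 chunks_done=0
Byte 4 = 'n': mode=DATA_DONE remaining=0 emitted=2 chunks_done=0
Byte 5 = 0x0D: mode=DATA_CR remaining=0 emitted=2 chunks_done=0
Byte 6 = 0x0A: mode=SIZE remaining=0 emitted=2 chunks_done=1
Byte 7 = '7': mode=SIZE remaining=0 emitted=2 chunks_done=1
Byte 8 = 0x0D: mode=SIZE_CR remaining=0 emitted=2 chunks_done=1
Byte 9 = 0x0A: mode=DATA remaining=7 emitted=2 chunks_done=1
Byte 10 = 'i': mode=DATA remaining=6 emitted=3 chunks_done=1
Byte 11 = '0': mode=DATA remaining=5 emitted=4 chunks_done=1
Byte 12 = 'k': mode=DATA remaining=4 emitted=5 chunks_done=1
Byte 13 = 'u': mode=DATA remaining=3 emitted=6 chunks_done=1
Byte 14 = 'd': mode=DATA remaining=2 emitted=7 chunks_done=1
Byte 15 = 'n': mode=DATA remaining=1 emitted=8 chunks_done=1
Byte 16 = '0': mode=DATA_DONE remaining=0 emitted=9 chunks_done=1
Byte 17 = 0x0D: mode=DATA_CR remaining=0 emitted=9 chunks_done=1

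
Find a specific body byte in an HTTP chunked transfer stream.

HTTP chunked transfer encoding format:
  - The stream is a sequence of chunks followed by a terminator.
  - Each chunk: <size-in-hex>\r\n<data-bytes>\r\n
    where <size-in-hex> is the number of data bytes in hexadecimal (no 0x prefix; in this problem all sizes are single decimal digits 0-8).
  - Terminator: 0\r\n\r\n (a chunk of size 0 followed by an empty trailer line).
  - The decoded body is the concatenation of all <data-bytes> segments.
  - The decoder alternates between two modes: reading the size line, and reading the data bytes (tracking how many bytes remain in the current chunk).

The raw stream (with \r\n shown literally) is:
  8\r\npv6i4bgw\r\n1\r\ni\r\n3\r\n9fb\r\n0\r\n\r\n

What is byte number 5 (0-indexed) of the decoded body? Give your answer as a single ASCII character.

Answer: b

Derivation:
Chunk 1: stream[0..1]='8' size=0x8=8, data at stream[3..11]='pv6i4bgw' -> body[0..8], body so far='pv6i4bgw'
Chunk 2: stream[13..14]='1' size=0x1=1, data at stream[16..17]='i' -> body[8..9], body so far='pv6i4bgwi'
Chunk 3: stream[19..20]='3' size=0x3=3, data at stream[22..25]='9fb' -> body[9..12], body so far='pv6i4bgwi9fb'
Chunk 4: stream[27..28]='0' size=0 (terminator). Final body='pv6i4bgwi9fb' (12 bytes)
Body byte 5 = 'b'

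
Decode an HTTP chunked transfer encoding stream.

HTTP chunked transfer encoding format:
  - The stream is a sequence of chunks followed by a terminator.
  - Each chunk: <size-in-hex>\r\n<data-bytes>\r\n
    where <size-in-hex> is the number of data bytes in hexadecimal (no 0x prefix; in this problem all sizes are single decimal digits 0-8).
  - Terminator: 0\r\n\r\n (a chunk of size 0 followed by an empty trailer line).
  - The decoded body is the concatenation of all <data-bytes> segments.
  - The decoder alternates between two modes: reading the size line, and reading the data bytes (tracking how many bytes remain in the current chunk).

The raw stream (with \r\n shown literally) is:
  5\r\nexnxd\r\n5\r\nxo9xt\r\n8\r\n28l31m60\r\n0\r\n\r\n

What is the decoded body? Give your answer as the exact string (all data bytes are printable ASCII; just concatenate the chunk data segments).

Chunk 1: stream[0..1]='5' size=0x5=5, data at stream[3..8]='exnxd' -> body[0..5], body so far='exnxd'
Chunk 2: stream[10..11]='5' size=0x5=5, data at stream[13..18]='xo9xt' -> body[5..10], body so far='exnxdxo9xt'
Chunk 3: stream[20..21]='8' size=0x8=8, data at stream[23..31]='28l31m60' -> body[10..18], body so far='exnxdxo9xt28l31m60'
Chunk 4: stream[33..34]='0' size=0 (terminator). Final body='exnxdxo9xt28l31m60' (18 bytes)

Answer: exnxdxo9xt28l31m60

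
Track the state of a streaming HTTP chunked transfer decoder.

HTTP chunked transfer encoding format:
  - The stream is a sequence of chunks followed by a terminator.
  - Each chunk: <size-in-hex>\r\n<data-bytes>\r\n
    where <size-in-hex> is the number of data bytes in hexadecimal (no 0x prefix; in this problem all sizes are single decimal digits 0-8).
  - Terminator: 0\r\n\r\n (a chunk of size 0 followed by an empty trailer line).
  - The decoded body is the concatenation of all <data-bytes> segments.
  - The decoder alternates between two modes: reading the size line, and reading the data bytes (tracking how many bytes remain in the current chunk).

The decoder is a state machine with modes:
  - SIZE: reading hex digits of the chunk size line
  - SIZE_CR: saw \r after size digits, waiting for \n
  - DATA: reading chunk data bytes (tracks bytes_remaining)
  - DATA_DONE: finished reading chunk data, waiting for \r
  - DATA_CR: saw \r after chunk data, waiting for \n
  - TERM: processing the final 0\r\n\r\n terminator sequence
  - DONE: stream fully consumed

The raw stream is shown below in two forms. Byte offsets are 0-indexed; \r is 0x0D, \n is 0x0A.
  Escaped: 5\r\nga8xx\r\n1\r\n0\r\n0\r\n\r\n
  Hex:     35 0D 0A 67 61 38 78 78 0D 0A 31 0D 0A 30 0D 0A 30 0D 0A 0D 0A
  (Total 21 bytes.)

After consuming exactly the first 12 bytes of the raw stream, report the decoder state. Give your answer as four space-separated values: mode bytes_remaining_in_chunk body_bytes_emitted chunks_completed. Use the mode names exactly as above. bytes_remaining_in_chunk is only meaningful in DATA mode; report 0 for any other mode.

Byte 0 = '5': mode=SIZE remaining=0 emitted=0 chunks_done=0
Byte 1 = 0x0D: mode=SIZE_CR remaining=0 emitted=0 chunks_done=0
Byte 2 = 0x0A: mode=DATA remaining=5 emitted=0 chunks_done=0
Byte 3 = 'g': mode=DATA remaining=4 emitted=1 chunks_done=0
Byte 4 = 'a': mode=DATA remaining=3 emitted=2 chunks_done=0
Byte 5 = '8': mode=DATA remaining=2 emitted=3 chunks_done=0
Byte 6 = 'x': mode=DATA remaining=1 emitted=4 chunks_done=0
Byte 7 = 'x': mode=DATA_DONE remaining=0 emitted=5 chunks_done=0
Byte 8 = 0x0D: mode=DATA_CR remaining=0 emitted=5 chunks_done=0
Byte 9 = 0x0A: mode=SIZE remaining=0 emitted=5 chunks_done=1
Byte 10 = '1': mode=SIZE remaining=0 emitted=5 chunks_done=1
Byte 11 = 0x0D: mode=SIZE_CR remaining=0 emitted=5 chunks_done=1

Answer: SIZE_CR 0 5 1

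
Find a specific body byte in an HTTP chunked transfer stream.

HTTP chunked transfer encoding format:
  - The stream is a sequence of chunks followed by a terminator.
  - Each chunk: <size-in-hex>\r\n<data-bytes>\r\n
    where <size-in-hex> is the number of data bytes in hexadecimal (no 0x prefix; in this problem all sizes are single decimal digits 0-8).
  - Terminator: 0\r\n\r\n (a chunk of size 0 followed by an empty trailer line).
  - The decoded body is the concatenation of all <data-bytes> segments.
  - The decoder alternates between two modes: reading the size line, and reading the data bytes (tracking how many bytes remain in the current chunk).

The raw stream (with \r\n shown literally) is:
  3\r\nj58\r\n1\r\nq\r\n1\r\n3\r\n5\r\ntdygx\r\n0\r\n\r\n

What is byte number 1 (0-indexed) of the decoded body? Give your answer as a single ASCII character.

Answer: 5

Derivation:
Chunk 1: stream[0..1]='3' size=0x3=3, data at stream[3..6]='j58' -> body[0..3], body so far='j58'
Chunk 2: stream[8..9]='1' size=0x1=1, data at stream[11..12]='q' -> body[3..4], body so far='j58q'
Chunk 3: stream[14..15]='1' size=0x1=1, data at stream[17..18]='3' -> body[4..5], body so far='j58q3'
Chunk 4: stream[20..21]='5' size=0x5=5, data at stream[23..28]='tdygx' -> body[5..10], body so far='j58q3tdygx'
Chunk 5: stream[30..31]='0' size=0 (terminator). Final body='j58q3tdygx' (10 bytes)
Body byte 1 = '5'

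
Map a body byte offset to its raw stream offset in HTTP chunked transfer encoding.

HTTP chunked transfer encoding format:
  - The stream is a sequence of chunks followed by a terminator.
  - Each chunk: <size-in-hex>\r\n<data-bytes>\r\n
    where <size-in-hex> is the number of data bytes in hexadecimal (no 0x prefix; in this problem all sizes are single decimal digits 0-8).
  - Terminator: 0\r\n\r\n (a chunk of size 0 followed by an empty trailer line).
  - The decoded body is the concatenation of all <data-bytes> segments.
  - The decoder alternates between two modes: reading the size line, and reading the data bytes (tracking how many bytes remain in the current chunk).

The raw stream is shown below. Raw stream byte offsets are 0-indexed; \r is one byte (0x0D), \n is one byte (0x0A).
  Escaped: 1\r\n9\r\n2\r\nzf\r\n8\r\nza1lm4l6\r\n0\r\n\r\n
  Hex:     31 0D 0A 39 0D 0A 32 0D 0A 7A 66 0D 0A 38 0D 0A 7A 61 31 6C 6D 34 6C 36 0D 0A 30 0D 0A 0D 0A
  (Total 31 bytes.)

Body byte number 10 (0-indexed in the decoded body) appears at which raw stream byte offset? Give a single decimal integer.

Chunk 1: stream[0..1]='1' size=0x1=1, data at stream[3..4]='9' -> body[0..1], body so far='9'
Chunk 2: stream[6..7]='2' size=0x2=2, data at stream[9..11]='zf' -> body[1..3], body so far='9zf'
Chunk 3: stream[13..14]='8' size=0x8=8, data at stream[16..24]='za1lm4l6' -> body[3..11], body so far='9zfza1lm4l6'
Chunk 4: stream[26..27]='0' size=0 (terminator). Final body='9zfza1lm4l6' (11 bytes)
Body byte 10 at stream offset 23

Answer: 23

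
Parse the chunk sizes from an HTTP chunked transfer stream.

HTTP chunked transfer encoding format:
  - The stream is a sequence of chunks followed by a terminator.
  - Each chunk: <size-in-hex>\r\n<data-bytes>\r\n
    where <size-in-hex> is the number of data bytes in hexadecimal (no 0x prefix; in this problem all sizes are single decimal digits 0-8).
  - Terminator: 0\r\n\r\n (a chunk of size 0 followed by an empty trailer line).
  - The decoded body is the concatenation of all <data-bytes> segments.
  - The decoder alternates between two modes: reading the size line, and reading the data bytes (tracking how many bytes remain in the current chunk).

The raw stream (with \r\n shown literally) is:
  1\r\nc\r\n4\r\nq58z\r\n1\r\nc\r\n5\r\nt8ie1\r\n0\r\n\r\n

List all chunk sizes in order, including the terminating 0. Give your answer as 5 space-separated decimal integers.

Answer: 1 4 1 5 0

Derivation:
Chunk 1: stream[0..1]='1' size=0x1=1, data at stream[3..4]='c' -> body[0..1], body so far='c'
Chunk 2: stream[6..7]='4' size=0x4=4, data at stream[9..13]='q58z' -> body[1..5], body so far='cq58z'
Chunk 3: stream[15..16]='1' size=0x1=1, data at stream[18..19]='c' -> body[5..6], body so far='cq58zc'
Chunk 4: stream[21..22]='5' size=0x5=5, data at stream[24..29]='t8ie1' -> body[6..11], body so far='cq58zct8ie1'
Chunk 5: stream[31..32]='0' size=0 (terminator). Final body='cq58zct8ie1' (11 bytes)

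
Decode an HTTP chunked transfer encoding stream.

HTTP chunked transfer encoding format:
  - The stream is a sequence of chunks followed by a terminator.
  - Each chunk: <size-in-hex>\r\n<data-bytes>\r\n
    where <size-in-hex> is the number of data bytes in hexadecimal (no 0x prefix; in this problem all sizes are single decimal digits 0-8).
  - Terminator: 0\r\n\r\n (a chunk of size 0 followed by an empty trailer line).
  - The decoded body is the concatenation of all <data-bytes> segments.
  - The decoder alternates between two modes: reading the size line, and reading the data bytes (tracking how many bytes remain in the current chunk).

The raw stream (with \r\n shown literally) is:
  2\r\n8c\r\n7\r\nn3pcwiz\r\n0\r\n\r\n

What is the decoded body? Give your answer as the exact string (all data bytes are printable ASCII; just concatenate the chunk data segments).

Chunk 1: stream[0..1]='2' size=0x2=2, data at stream[3..5]='8c' -> body[0..2], body so far='8c'
Chunk 2: stream[7..8]='7' size=0x7=7, data at stream[10..17]='n3pcwiz' -> body[2..9], body so far='8cn3pcwiz'
Chunk 3: stream[19..20]='0' size=0 (terminator). Final body='8cn3pcwiz' (9 bytes)

Answer: 8cn3pcwiz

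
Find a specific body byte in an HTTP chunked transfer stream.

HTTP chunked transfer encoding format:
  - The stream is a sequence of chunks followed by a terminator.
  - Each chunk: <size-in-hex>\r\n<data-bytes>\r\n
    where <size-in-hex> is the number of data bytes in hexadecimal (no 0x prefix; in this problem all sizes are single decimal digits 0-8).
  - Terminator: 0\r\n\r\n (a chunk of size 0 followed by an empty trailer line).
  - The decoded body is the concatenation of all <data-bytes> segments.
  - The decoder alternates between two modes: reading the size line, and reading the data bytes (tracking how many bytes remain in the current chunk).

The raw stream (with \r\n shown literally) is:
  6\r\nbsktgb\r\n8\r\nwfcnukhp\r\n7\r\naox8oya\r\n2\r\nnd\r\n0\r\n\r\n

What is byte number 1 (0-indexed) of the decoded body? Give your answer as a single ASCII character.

Answer: s

Derivation:
Chunk 1: stream[0..1]='6' size=0x6=6, data at stream[3..9]='bsktgb' -> body[0..6], body so far='bsktgb'
Chunk 2: stream[11..12]='8' size=0x8=8, data at stream[14..22]='wfcnukhp' -> body[6..14], body so far='bsktgbwfcnukhp'
Chunk 3: stream[24..25]='7' size=0x7=7, data at stream[27..34]='aox8oya' -> body[14..21], body so far='bsktgbwfcnukhpaox8oya'
Chunk 4: stream[36..37]='2' size=0x2=2, data at stream[39..41]='nd' -> body[21..23], body so far='bsktgbwfcnukhpaox8oyand'
Chunk 5: stream[43..44]='0' size=0 (terminator). Final body='bsktgbwfcnukhpaox8oyand' (23 bytes)
Body byte 1 = 's'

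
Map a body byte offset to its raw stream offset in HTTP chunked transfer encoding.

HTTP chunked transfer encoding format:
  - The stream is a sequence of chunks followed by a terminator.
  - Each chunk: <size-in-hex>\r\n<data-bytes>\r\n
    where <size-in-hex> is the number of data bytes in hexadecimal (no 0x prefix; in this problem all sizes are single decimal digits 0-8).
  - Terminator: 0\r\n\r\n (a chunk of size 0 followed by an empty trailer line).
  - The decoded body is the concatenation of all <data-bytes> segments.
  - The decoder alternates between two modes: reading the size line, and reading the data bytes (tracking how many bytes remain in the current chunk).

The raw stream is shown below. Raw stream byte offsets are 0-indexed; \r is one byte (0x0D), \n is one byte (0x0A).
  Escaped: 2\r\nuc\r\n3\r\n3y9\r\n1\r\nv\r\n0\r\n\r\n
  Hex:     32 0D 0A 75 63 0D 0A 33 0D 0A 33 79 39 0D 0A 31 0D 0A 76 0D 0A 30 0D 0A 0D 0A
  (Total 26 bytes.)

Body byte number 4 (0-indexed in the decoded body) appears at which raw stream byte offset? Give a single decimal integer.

Chunk 1: stream[0..1]='2' size=0x2=2, data at stream[3..5]='uc' -> body[0..2], body so far='uc'
Chunk 2: stream[7..8]='3' size=0x3=3, data at stream[10..13]='3y9' -> body[2..5], body so far='uc3y9'
Chunk 3: stream[15..16]='1' size=0x1=1, data at stream[18..19]='v' -> body[5..6], body so far='uc3y9v'
Chunk 4: stream[21..22]='0' size=0 (terminator). Final body='uc3y9v' (6 bytes)
Body byte 4 at stream offset 12

Answer: 12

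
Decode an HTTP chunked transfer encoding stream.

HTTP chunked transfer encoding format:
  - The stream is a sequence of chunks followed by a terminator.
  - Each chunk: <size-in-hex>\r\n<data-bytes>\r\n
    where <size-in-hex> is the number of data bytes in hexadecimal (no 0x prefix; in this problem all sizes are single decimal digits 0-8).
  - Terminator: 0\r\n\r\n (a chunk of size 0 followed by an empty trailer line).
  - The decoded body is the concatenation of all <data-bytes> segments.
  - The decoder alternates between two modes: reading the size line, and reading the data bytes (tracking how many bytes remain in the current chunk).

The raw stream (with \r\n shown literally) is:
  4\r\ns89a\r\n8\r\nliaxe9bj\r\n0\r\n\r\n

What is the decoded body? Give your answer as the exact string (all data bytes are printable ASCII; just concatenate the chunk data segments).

Answer: s89aliaxe9bj

Derivation:
Chunk 1: stream[0..1]='4' size=0x4=4, data at stream[3..7]='s89a' -> body[0..4], body so far='s89a'
Chunk 2: stream[9..10]='8' size=0x8=8, data at stream[12..20]='liaxe9bj' -> body[4..12], body so far='s89aliaxe9bj'
Chunk 3: stream[22..23]='0' size=0 (terminator). Final body='s89aliaxe9bj' (12 bytes)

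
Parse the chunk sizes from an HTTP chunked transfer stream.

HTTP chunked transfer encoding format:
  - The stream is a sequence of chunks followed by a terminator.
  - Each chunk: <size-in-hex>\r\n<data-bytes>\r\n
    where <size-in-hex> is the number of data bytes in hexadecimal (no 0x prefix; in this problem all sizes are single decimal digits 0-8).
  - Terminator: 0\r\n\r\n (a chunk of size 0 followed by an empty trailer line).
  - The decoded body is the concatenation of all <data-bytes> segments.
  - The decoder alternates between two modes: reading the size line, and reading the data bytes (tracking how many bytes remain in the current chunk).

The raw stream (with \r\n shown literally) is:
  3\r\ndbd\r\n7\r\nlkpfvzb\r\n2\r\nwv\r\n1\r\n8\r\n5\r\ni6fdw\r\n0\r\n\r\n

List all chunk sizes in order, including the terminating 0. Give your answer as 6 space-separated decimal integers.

Answer: 3 7 2 1 5 0

Derivation:
Chunk 1: stream[0..1]='3' size=0x3=3, data at stream[3..6]='dbd' -> body[0..3], body so far='dbd'
Chunk 2: stream[8..9]='7' size=0x7=7, data at stream[11..18]='lkpfvzb' -> body[3..10], body so far='dbdlkpfvzb'
Chunk 3: stream[20..21]='2' size=0x2=2, data at stream[23..25]='wv' -> body[10..12], body so far='dbdlkpfvzbwv'
Chunk 4: stream[27..28]='1' size=0x1=1, data at stream[30..31]='8' -> body[12..13], body so far='dbdlkpfvzbwv8'
Chunk 5: stream[33..34]='5' size=0x5=5, data at stream[36..41]='i6fdw' -> body[13..18], body so far='dbdlkpfvzbwv8i6fdw'
Chunk 6: stream[43..44]='0' size=0 (terminator). Final body='dbdlkpfvzbwv8i6fdw' (18 bytes)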